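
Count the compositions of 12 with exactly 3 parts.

55

A composition of 12 into 3 positive parts is chosen by placing 2 dividers among the 11 gaps between 12 units: C(11,2) = 55.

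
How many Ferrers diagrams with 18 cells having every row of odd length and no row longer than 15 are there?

45

There are too many to list fully; the first 12 (by largest part) are:
3,15
1,1,1,15
5,13
1,1,3,13
1,1,1,1,1,13
7,11
1,1,5,11
1,3,3,11
1,1,1,1,3,11
1,1,1,1,1,1,1,11
9,9
1,1,7,9
…and 33 more, for 45 total.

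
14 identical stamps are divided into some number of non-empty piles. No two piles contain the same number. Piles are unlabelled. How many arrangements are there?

They are:
14
13+1
12+2
11+3
11+2+1
10+4
10+3+1
9+5
9+4+1
9+3+2
8+6
8+5+1
8+4+2
8+3+2+1
7+6+1
7+5+2
7+4+3
7+4+2+1
6+5+3
6+5+2+1
6+4+3+1
5+4+3+2

22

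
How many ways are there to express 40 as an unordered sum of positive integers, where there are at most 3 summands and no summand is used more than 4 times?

Counting exhaustively, 154 partitions satisfy the conditions.

154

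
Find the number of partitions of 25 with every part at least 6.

17

Listing the qualifying partitions of 25:
25
19, 6
18, 7
17, 8
16, 9
15, 10
14, 11
13, 12
13, 6, 6
12, 7, 6
11, 8, 6
11, 7, 7
10, 9, 6
10, 8, 7
9, 9, 7
9, 8, 8
7, 6, 6, 6
Counting gives 17.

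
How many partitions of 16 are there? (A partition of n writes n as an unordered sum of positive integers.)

231

Enumerating by decreasing first part gives 231 partitions in all.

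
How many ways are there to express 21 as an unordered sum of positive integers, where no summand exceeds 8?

There are 525 such partitions.

525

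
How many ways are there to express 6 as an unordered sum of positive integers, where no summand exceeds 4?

9

Enumerating:
4, 2
4, 1, 1
3, 3
3, 2, 1
3, 1, 1, 1
2, 2, 2
2, 2, 1, 1
2, 1, 1, 1, 1
1, 1, 1, 1, 1, 1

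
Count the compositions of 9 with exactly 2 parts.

By stars and bars with positive parts, the count is C(8,1) = 8.

8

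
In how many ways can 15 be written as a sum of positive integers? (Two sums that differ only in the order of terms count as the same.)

176

There are 176 such partitions.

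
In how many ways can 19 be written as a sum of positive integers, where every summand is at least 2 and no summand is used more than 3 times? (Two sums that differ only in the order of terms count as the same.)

Counting exhaustively, 86 partitions satisfy the conditions.

86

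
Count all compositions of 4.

8

There are 3 gaps and each independently is a cut or not, giving 2^3 = 8.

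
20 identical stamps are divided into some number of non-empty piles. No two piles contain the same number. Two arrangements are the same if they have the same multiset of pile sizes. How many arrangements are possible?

A partial list (first 12 by largest part):
20
1 + 19
2 + 18
3 + 17
1 + 2 + 17
4 + 16
1 + 3 + 16
5 + 15
1 + 4 + 15
2 + 3 + 15
6 + 14
1 + 5 + 14
…and 52 more, for 64 total.

64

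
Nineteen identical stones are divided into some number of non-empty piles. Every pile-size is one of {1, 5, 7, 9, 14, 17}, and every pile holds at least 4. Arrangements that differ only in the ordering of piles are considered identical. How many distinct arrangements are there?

Listing the qualifying partitions of 19:
14, 5
9, 5, 5
7, 7, 5

3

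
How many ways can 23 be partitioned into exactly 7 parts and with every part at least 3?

2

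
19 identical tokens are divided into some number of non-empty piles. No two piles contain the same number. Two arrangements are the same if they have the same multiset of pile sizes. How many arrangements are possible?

A partial list (first 12 by largest part):
19
18 + 1
17 + 2
16 + 3
16 + 2 + 1
15 + 4
15 + 3 + 1
14 + 5
14 + 4 + 1
14 + 3 + 2
13 + 6
13 + 5 + 1
…and 42 more, for 54 total.

54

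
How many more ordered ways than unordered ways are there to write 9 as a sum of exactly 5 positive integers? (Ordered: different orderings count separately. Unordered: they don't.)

65

Compositions: C(8,4) = 70.
Unordered (partitions into 5 parts): 5.
Difference: 70 − 5 = 65.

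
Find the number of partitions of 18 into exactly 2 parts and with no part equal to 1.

Listing the qualifying partitions of 18:
16+2
15+3
14+4
13+5
12+6
11+7
10+8
9+9
That's 8 in total.

8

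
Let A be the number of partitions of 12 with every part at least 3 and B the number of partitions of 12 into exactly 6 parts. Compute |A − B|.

Partitions of 12 with every part at least 3: 9.
Partitions of 12 into exactly 6 parts: 11.
|9 − 11| = 2.

2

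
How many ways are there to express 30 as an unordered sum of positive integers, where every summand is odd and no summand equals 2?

296

Enumerating by decreasing first part gives 296 partitions in all.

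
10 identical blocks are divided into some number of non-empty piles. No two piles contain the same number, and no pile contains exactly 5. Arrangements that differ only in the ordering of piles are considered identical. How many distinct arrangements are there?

8

They are:
10
9, 1
8, 2
7, 3
7, 2, 1
6, 4
6, 3, 1
4, 3, 2, 1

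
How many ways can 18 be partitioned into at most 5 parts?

141

Systematic enumeration (by largest part, then next-largest, …) yields 141.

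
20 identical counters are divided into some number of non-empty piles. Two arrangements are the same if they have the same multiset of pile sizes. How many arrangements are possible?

627

Enumerating by decreasing first part gives 627 partitions in all.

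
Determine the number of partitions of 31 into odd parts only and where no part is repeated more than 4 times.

152

Enumerating by decreasing first part gives 152 partitions in all.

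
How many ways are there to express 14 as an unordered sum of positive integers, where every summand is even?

15

The partitions of 14 that satisfy the conditions:
14
2 + 12
4 + 10
2 + 2 + 10
6 + 8
2 + 4 + 8
2 + 2 + 2 + 8
2 + 6 + 6
4 + 4 + 6
2 + 2 + 4 + 6
2 + 2 + 2 + 2 + 6
2 + 4 + 4 + 4
2 + 2 + 2 + 4 + 4
2 + 2 + 2 + 2 + 2 + 4
2 + 2 + 2 + 2 + 2 + 2 + 2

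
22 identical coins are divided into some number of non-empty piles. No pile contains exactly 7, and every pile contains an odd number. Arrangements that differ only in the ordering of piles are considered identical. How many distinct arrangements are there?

A partial list (first 12 by largest part):
21, 1
19, 3
19, 1, 1, 1
17, 5
17, 3, 1, 1
17, 1, 1, 1, 1, 1
15, 5, 1, 1
15, 3, 3, 1
15, 3, 1, 1, 1, 1
15, 1, 1, 1, 1, 1, 1, 1
13, 9
13, 5, 3, 1
…and 50 more, for 62 total.

62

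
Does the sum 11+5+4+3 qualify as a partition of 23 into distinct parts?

Yes

The parts sum to 23, and the condition 'all summands are distinct' holds.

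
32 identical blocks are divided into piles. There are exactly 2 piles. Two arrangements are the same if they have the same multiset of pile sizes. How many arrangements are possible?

The partitions of 32 that satisfy the conditions:
31+1
30+2
29+3
28+4
27+5
26+6
25+7
24+8
23+9
22+10
21+11
20+12
19+13
18+14
17+15
16+16

16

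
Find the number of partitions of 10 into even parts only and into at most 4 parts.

6

They are:
10
8 + 2
6 + 4
6 + 2 + 2
4 + 4 + 2
4 + 2 + 2 + 2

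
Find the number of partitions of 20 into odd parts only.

A partial list (first 12 by largest part):
1 + 19
3 + 17
1 + 1 + 1 + 17
5 + 15
1 + 1 + 3 + 15
1 + 1 + 1 + 1 + 1 + 15
7 + 13
1 + 1 + 5 + 13
1 + 3 + 3 + 13
1 + 1 + 1 + 1 + 3 + 13
1 + 1 + 1 + 1 + 1 + 1 + 1 + 13
9 + 11
…and 52 more, for 64 total.

64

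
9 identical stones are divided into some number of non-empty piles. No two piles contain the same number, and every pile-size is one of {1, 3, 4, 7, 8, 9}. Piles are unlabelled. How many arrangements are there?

They are:
9
8+1

2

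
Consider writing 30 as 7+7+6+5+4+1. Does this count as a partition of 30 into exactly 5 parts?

No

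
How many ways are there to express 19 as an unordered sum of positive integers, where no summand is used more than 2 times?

163

There are 163 such partitions.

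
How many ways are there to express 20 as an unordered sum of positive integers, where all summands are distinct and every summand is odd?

7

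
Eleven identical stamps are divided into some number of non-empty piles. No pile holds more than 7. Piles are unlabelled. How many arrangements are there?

There are too many to list fully; the first 12 (by largest part) are:
7, 4
7, 3, 1
7, 2, 2
7, 2, 1, 1
7, 1, 1, 1, 1
6, 5
6, 4, 1
6, 3, 2
6, 3, 1, 1
6, 2, 2, 1
6, 2, 1, 1, 1
6, 1, 1, 1, 1, 1
…and 37 more, for 49 total.

49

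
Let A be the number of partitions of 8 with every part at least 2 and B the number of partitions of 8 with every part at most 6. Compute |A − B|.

Partitions of 8 with every part at least 2: 7.
Partitions of 8 with every part at most 6: 20.
|7 − 20| = 13.

13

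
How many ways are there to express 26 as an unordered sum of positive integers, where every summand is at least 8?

They are:
26
18, 8
17, 9
16, 10
15, 11
14, 12
13, 13
10, 8, 8
9, 9, 8

9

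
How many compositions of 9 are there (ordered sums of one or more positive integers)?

256

The number of compositions of n is 2^(n−1); here 2^8 = 256.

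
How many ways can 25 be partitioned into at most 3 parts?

A partial list (first 12 by largest part):
25
24 + 1
23 + 2
23 + 1 + 1
22 + 3
22 + 2 + 1
21 + 4
21 + 3 + 1
21 + 2 + 2
20 + 5
20 + 4 + 1
20 + 3 + 2
…and 53 more, for 65 total.

65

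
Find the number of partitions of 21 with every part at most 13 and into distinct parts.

57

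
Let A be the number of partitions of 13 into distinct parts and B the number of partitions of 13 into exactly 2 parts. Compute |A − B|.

Partitions of 13 into distinct parts: 18.
Partitions of 13 into exactly 2 parts: 6.
|18 − 6| = 12.

12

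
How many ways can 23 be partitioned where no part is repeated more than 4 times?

769

There are 769 such partitions.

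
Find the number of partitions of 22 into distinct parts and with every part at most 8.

Listing the qualifying partitions of 22:
8 + 7 + 6 + 1
8 + 7 + 5 + 2
8 + 7 + 4 + 3
8 + 7 + 4 + 2 + 1
8 + 6 + 5 + 3
8 + 6 + 5 + 2 + 1
8 + 6 + 4 + 3 + 1
8 + 5 + 4 + 3 + 2
7 + 6 + 5 + 4
7 + 6 + 5 + 3 + 1
7 + 6 + 4 + 3 + 2
7 + 5 + 4 + 3 + 2 + 1
That's 12 in total.

12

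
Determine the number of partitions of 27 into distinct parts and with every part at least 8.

Enumerating:
27
19,8
18,9
17,10
16,11
15,12
14,13
10,9,8

8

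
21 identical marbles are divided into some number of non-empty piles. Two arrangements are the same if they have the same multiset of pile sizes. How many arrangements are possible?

Systematic enumeration (by largest part, then next-largest, …) yields 792.

792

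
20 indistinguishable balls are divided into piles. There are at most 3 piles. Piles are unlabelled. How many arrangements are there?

44

There are too many to list fully; the first 12 (by largest part) are:
20
1, 19
2, 18
1, 1, 18
3, 17
1, 2, 17
4, 16
1, 3, 16
2, 2, 16
5, 15
1, 4, 15
2, 3, 15
…and 32 more, for 44 total.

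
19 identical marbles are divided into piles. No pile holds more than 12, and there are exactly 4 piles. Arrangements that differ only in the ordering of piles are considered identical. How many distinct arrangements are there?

47

There are too many to list fully; the first 12 (by largest part) are:
1, 1, 5, 12
1, 2, 4, 12
1, 3, 3, 12
2, 2, 3, 12
1, 1, 6, 11
1, 2, 5, 11
1, 3, 4, 11
2, 2, 4, 11
2, 3, 3, 11
1, 1, 7, 10
1, 2, 6, 10
1, 3, 5, 10
…and 35 more, for 47 total.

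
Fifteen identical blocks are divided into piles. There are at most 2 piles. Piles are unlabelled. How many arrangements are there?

8

Enumerating:
15
14+1
13+2
12+3
11+4
10+5
9+6
8+7
Counting gives 8.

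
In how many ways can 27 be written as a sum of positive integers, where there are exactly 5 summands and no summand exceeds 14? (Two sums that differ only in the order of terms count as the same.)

202

Systematic enumeration (by largest part, then next-largest, …) yields 202.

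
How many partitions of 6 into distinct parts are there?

4

Listing the qualifying partitions of 6:
6
5 + 1
4 + 2
3 + 2 + 1
Counting gives 4.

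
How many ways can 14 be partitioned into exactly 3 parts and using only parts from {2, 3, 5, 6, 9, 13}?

3

They are:
2+3+9
2+6+6
3+5+6
That's 3 in total.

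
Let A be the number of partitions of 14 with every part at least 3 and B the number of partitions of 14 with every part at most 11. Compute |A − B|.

118

Partitions of 14 with every part at least 3: 13.
Partitions of 14 with every part at most 11: 131.
|13 − 131| = 118.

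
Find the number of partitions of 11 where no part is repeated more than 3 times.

38

A partial list (first 12 by largest part):
11
1 + 10
2 + 9
1 + 1 + 9
3 + 8
1 + 2 + 8
1 + 1 + 1 + 8
4 + 7
1 + 3 + 7
2 + 2 + 7
1 + 1 + 2 + 7
5 + 6
…and 26 more, for 38 total.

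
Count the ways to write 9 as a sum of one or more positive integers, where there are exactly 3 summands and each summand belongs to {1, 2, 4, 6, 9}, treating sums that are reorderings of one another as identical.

Listing the qualifying partitions of 9:
6,2,1
4,4,1

2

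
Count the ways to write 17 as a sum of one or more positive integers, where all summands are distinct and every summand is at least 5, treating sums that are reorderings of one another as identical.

5

The partitions of 17 that satisfy the conditions:
17
5, 12
6, 11
7, 10
8, 9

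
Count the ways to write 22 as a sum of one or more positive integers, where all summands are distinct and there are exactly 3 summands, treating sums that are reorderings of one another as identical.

30

A partial list (first 12 by largest part):
19+2+1
18+3+1
17+4+1
17+3+2
16+5+1
16+4+2
15+6+1
15+5+2
15+4+3
14+7+1
14+6+2
14+5+3
…and 18 more, for 30 total.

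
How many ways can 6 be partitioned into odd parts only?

4

The partitions of 6 that satisfy the conditions:
1+5
3+3
1+1+1+3
1+1+1+1+1+1
That's 4 in total.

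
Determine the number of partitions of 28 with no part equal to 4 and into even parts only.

There are too many to list fully; the first 12 (by largest part) are:
28
26,2
24,2,2
22,6
22,2,2,2
20,8
20,6,2
20,2,2,2,2
18,10
18,8,2
18,6,2,2
18,2,2,2,2,2
…and 46 more, for 58 total.

58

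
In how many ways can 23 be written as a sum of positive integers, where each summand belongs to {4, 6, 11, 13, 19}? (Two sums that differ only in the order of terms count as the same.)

They are:
19+4
13+6+4
11+6+6
11+4+4+4
That's 4 in total.

4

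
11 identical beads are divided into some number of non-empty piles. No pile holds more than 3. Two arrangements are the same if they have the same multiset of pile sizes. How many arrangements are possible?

16

Listing the qualifying partitions of 11:
2+3+3+3
1+1+3+3+3
1+2+2+3+3
1+1+1+2+3+3
1+1+1+1+1+3+3
2+2+2+2+3
1+1+2+2+2+3
1+1+1+1+2+2+3
1+1+1+1+1+1+2+3
1+1+1+1+1+1+1+1+3
1+2+2+2+2+2
1+1+1+2+2+2+2
1+1+1+1+1+2+2+2
1+1+1+1+1+1+1+2+2
1+1+1+1+1+1+1+1+1+2
1+1+1+1+1+1+1+1+1+1+1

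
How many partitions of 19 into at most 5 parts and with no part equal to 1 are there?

80

Counting exhaustively, 80 partitions satisfy the conditions.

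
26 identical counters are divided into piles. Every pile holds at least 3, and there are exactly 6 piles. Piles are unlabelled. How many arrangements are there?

20

They are:
11,3,3,3,3,3
10,4,3,3,3,3
9,5,3,3,3,3
9,4,4,3,3,3
8,6,3,3,3,3
8,5,4,3,3,3
8,4,4,4,3,3
7,7,3,3,3,3
7,6,4,3,3,3
7,5,5,3,3,3
7,5,4,4,3,3
7,4,4,4,4,3
6,6,5,3,3,3
6,6,4,4,3,3
6,5,5,4,3,3
6,5,4,4,4,3
6,4,4,4,4,4
5,5,5,5,3,3
5,5,5,4,4,3
5,5,4,4,4,4
Counting gives 20.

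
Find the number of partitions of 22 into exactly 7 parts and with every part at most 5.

Listing the qualifying partitions of 22:
5, 5, 5, 4, 1, 1, 1
5, 5, 5, 3, 2, 1, 1
5, 5, 5, 2, 2, 2, 1
5, 5, 4, 4, 2, 1, 1
5, 5, 4, 3, 3, 1, 1
5, 5, 4, 3, 2, 2, 1
5, 5, 4, 2, 2, 2, 2
5, 5, 3, 3, 3, 2, 1
5, 5, 3, 3, 2, 2, 2
5, 4, 4, 4, 3, 1, 1
5, 4, 4, 4, 2, 2, 1
5, 4, 4, 3, 3, 2, 1
5, 4, 4, 3, 2, 2, 2
5, 4, 3, 3, 3, 3, 1
5, 4, 3, 3, 3, 2, 2
5, 3, 3, 3, 3, 3, 2
4, 4, 4, 4, 4, 1, 1
4, 4, 4, 4, 3, 2, 1
4, 4, 4, 4, 2, 2, 2
4, 4, 4, 3, 3, 3, 1
4, 4, 4, 3, 3, 2, 2
4, 4, 3, 3, 3, 3, 2
4, 3, 3, 3, 3, 3, 3

23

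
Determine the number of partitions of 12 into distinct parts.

15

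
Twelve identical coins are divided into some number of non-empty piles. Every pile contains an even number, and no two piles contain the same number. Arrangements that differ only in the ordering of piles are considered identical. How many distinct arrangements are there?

4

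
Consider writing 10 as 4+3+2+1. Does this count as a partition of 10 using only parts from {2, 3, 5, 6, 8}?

The parts sum to 10, and the condition 'each summand belongs to {2, 3, 5, 6, 8}' is violated.

No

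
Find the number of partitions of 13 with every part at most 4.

39

A partial list (first 12 by largest part):
4 + 4 + 4 + 1
4 + 4 + 3 + 2
4 + 4 + 3 + 1 + 1
4 + 4 + 2 + 2 + 1
4 + 4 + 2 + 1 + 1 + 1
4 + 4 + 1 + 1 + 1 + 1 + 1
4 + 3 + 3 + 3
4 + 3 + 3 + 2 + 1
4 + 3 + 3 + 1 + 1 + 1
4 + 3 + 2 + 2 + 2
4 + 3 + 2 + 2 + 1 + 1
4 + 3 + 2 + 1 + 1 + 1 + 1
…and 27 more, for 39 total.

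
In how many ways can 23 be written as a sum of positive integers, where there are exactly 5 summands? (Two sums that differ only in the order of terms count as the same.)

141

Counting exhaustively, 141 partitions satisfy the conditions.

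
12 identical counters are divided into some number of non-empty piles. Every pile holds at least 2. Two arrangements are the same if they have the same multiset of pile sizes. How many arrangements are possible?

21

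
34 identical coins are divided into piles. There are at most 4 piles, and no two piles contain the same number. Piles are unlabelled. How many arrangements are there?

266

Direct enumeration gives 266 partitions.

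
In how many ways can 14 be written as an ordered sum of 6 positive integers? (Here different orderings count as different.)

1287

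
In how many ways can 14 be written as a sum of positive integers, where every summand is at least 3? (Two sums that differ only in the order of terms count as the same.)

They are:
14
11 + 3
10 + 4
9 + 5
8 + 6
8 + 3 + 3
7 + 7
7 + 4 + 3
6 + 5 + 3
6 + 4 + 4
5 + 5 + 4
5 + 3 + 3 + 3
4 + 4 + 3 + 3

13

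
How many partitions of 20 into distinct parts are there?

64

A partial list (first 12 by largest part):
20
19,1
18,2
17,3
17,2,1
16,4
16,3,1
15,5
15,4,1
15,3,2
14,6
14,5,1
…and 52 more, for 64 total.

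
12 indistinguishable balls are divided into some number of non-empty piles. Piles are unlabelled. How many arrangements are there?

77

Systematic enumeration (by largest part, then next-largest, …) yields 77.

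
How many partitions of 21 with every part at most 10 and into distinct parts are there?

There are too many to list fully; the first 12 (by largest part) are:
10 + 9 + 2
10 + 8 + 3
10 + 8 + 2 + 1
10 + 7 + 4
10 + 7 + 3 + 1
10 + 6 + 5
10 + 6 + 4 + 1
10 + 6 + 3 + 2
10 + 5 + 4 + 2
10 + 5 + 3 + 2 + 1
9 + 8 + 4
9 + 8 + 3 + 1
…and 21 more, for 33 total.

33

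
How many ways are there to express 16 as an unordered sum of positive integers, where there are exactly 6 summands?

There are too many to list fully; the first 12 (by largest part) are:
1, 1, 1, 1, 1, 11
1, 1, 1, 1, 2, 10
1, 1, 1, 1, 3, 9
1, 1, 1, 2, 2, 9
1, 1, 1, 1, 4, 8
1, 1, 1, 2, 3, 8
1, 1, 2, 2, 2, 8
1, 1, 1, 1, 5, 7
1, 1, 1, 2, 4, 7
1, 1, 1, 3, 3, 7
1, 1, 2, 2, 3, 7
1, 2, 2, 2, 2, 7
…and 23 more, for 35 total.

35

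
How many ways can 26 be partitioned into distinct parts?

A full systematic count gives 165.

165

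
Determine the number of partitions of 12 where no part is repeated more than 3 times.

50

There are too many to list fully; the first 12 (by largest part) are:
12
11,1
10,2
10,1,1
9,3
9,2,1
9,1,1,1
8,4
8,3,1
8,2,2
8,2,1,1
7,5
…and 38 more, for 50 total.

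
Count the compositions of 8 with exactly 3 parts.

Equivalently, choose which 2 of the 7 gaps become plus signs: C(7,2) = 21.

21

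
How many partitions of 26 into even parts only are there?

Counting exhaustively, 101 partitions satisfy the conditions.

101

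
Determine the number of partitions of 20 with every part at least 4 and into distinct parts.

Enumerating:
20
16 + 4
15 + 5
14 + 6
13 + 7
12 + 8
11 + 9
11 + 5 + 4
10 + 6 + 4
9 + 7 + 4
9 + 6 + 5
8 + 7 + 5

12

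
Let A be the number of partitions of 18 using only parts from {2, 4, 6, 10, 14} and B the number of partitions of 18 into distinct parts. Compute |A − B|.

Partitions of 18 using only parts from {2, 4, 6, 10, 14}: 18.
Partitions of 18 into distinct parts: 46.
|18 − 46| = 28.

28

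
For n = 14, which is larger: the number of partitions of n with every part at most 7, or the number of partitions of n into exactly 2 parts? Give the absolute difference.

Partitions of 14 with every part at most 7: 105.
Partitions of 14 into exactly 2 parts: 7.
|105 − 7| = 98.

98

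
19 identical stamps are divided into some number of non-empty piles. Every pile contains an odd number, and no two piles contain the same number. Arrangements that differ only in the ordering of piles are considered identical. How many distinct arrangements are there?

Listing the qualifying partitions of 19:
19
1, 3, 15
1, 5, 13
1, 7, 11
3, 5, 11
3, 7, 9
Counting gives 6.

6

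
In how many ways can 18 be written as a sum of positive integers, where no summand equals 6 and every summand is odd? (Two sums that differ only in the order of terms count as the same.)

46

A partial list (first 12 by largest part):
1, 17
3, 15
1, 1, 1, 15
5, 13
1, 1, 3, 13
1, 1, 1, 1, 1, 13
7, 11
1, 1, 5, 11
1, 3, 3, 11
1, 1, 1, 1, 3, 11
1, 1, 1, 1, 1, 1, 1, 11
9, 9
…and 34 more, for 46 total.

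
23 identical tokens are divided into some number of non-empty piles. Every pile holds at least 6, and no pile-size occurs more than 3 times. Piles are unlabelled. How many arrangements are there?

12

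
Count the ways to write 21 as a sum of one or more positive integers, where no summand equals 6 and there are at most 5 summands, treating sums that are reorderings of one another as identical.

167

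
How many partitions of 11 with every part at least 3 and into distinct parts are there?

Enumerating:
11
8 + 3
7 + 4
6 + 5

4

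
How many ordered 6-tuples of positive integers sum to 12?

462

Equivalently, choose which 5 of the 11 gaps become plus signs: C(11,5) = 462.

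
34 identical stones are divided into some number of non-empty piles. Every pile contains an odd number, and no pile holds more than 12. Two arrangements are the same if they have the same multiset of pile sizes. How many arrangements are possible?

278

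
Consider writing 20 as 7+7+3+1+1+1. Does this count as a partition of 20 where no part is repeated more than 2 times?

No

The parts sum to 20, and the condition 'no summand is used more than 2 times' is violated.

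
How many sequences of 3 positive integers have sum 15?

A composition of 15 into 3 positive parts is chosen by placing 2 dividers among the 14 gaps between 15 units: C(14,2) = 91.

91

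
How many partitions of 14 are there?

135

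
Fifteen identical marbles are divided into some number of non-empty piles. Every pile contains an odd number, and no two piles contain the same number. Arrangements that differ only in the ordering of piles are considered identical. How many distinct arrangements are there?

Listing the qualifying partitions of 15:
15
11,3,1
9,5,1
7,5,3

4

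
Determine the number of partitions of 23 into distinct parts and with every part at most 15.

85

A full systematic count gives 85.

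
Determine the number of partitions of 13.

Enumerating by decreasing first part gives 101 partitions in all.

101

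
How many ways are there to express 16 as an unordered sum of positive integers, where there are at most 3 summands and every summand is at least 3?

15

The partitions of 16 that satisfy the conditions:
16
13, 3
12, 4
11, 5
10, 6
10, 3, 3
9, 7
9, 4, 3
8, 8
8, 5, 3
8, 4, 4
7, 6, 3
7, 5, 4
6, 6, 4
6, 5, 5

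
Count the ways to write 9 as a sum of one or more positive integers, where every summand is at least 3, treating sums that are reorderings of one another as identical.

4

Listing the qualifying partitions of 9:
9
6, 3
5, 4
3, 3, 3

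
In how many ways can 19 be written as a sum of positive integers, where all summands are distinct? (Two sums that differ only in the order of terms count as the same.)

54

There are too many to list fully; the first 12 (by largest part) are:
19
1+18
2+17
3+16
1+2+16
4+15
1+3+15
5+14
1+4+14
2+3+14
6+13
1+5+13
…and 42 more, for 54 total.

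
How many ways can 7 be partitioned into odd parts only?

5

Enumerating:
7
5, 1, 1
3, 3, 1
3, 1, 1, 1, 1
1, 1, 1, 1, 1, 1, 1
That's 5 in total.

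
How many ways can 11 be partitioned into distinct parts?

12

Enumerating:
11
10, 1
9, 2
8, 3
8, 2, 1
7, 4
7, 3, 1
6, 5
6, 4, 1
6, 3, 2
5, 4, 2
5, 3, 2, 1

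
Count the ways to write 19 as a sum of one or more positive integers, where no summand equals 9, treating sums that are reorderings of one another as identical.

448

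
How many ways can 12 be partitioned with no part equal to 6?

66

There are too many to list fully; the first 12 (by largest part) are:
12
11 + 1
10 + 2
10 + 1 + 1
9 + 3
9 + 2 + 1
9 + 1 + 1 + 1
8 + 4
8 + 3 + 1
8 + 2 + 2
8 + 2 + 1 + 1
8 + 1 + 1 + 1 + 1
…and 54 more, for 66 total.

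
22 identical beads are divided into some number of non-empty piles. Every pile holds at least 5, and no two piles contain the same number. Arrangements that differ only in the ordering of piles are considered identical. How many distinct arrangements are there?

11

Listing the qualifying partitions of 22:
22
17,5
16,6
15,7
14,8
13,9
12,10
11,6,5
10,7,5
9,8,5
9,7,6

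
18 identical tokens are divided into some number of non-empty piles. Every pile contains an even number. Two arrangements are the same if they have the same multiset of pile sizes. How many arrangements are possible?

There are too many to list fully; the first 12 (by largest part) are:
18
16+2
14+4
14+2+2
12+6
12+4+2
12+2+2+2
10+8
10+6+2
10+4+4
10+4+2+2
10+2+2+2+2
…and 18 more, for 30 total.

30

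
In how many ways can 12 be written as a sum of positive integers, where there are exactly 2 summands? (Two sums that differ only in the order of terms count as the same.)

6

Listing the qualifying partitions of 12:
11,1
10,2
9,3
8,4
7,5
6,6
Counting gives 6.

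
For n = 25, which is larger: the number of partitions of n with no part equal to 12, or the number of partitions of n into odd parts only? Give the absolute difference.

Partitions of 25 with no part equal to 12: 1857.
Partitions of 25 into odd parts only: 142.
|1857 − 142| = 1715.

1715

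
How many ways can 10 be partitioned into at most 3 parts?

14

Listing the qualifying partitions of 10:
10
1 + 9
2 + 8
1 + 1 + 8
3 + 7
1 + 2 + 7
4 + 6
1 + 3 + 6
2 + 2 + 6
5 + 5
1 + 4 + 5
2 + 3 + 5
2 + 4 + 4
3 + 3 + 4
Counting gives 14.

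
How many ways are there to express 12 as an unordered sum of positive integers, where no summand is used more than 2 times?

36

A partial list (first 12 by largest part):
12
11, 1
10, 2
10, 1, 1
9, 3
9, 2, 1
8, 4
8, 3, 1
8, 2, 2
8, 2, 1, 1
7, 5
7, 4, 1
…and 24 more, for 36 total.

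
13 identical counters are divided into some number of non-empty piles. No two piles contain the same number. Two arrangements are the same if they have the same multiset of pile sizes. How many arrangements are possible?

They are:
13
1+12
2+11
3+10
1+2+10
4+9
1+3+9
5+8
1+4+8
2+3+8
6+7
1+5+7
2+4+7
1+2+3+7
2+5+6
3+4+6
1+2+4+6
1+3+4+5

18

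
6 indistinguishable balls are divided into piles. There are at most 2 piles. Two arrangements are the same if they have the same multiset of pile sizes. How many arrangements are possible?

They are:
6
5+1
4+2
3+3
Counting gives 4.

4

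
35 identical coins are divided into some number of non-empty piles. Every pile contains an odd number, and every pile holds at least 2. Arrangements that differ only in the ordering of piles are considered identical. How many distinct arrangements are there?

73

A full systematic count gives 73.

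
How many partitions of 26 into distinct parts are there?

165

Counting exhaustively, 165 partitions satisfy the conditions.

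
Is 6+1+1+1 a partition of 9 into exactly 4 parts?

The parts sum to 9, and the condition 'there are exactly 4 summands' holds.

Yes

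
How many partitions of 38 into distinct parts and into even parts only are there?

54

A partial list (first 12 by largest part):
38
36 + 2
34 + 4
32 + 6
32 + 4 + 2
30 + 8
30 + 6 + 2
28 + 10
28 + 8 + 2
28 + 6 + 4
26 + 12
26 + 10 + 2
…and 42 more, for 54 total.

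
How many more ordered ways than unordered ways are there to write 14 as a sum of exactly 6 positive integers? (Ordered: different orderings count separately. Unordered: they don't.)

Ordered (compositions into 6 parts): C(13,5) = 1287.
Partitions of 14 into exactly 6 parts: 20.
Difference: 1287 − 20 = 1267.

1267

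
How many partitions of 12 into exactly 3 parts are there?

12

The partitions of 12 that satisfy the conditions:
10 + 1 + 1
9 + 2 + 1
8 + 3 + 1
8 + 2 + 2
7 + 4 + 1
7 + 3 + 2
6 + 5 + 1
6 + 4 + 2
6 + 3 + 3
5 + 5 + 2
5 + 4 + 3
4 + 4 + 4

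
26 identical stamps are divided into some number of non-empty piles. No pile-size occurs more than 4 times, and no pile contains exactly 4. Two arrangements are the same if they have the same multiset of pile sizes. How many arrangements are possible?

794

Enumerating by decreasing first part gives 794 partitions in all.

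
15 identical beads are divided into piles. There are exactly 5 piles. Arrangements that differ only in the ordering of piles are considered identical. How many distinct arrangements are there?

There are too many to list fully; the first 12 (by largest part) are:
11, 1, 1, 1, 1
10, 2, 1, 1, 1
9, 3, 1, 1, 1
9, 2, 2, 1, 1
8, 4, 1, 1, 1
8, 3, 2, 1, 1
8, 2, 2, 2, 1
7, 5, 1, 1, 1
7, 4, 2, 1, 1
7, 3, 3, 1, 1
7, 3, 2, 2, 1
7, 2, 2, 2, 2
…and 18 more, for 30 total.

30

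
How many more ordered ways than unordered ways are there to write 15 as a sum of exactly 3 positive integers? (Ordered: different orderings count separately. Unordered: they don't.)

Compositions: C(14,2) = 91.
Unordered (partitions into 3 parts): 19.
Difference: 91 − 19 = 72.

72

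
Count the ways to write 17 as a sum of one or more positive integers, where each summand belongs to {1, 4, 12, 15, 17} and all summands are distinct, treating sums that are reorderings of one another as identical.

2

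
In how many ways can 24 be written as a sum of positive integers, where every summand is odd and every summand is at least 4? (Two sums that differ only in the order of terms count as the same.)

6

Listing the qualifying partitions of 24:
19+5
17+7
15+9
13+11
9+5+5+5
7+7+5+5
That's 6 in total.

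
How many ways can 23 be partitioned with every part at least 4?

39

A partial list (first 12 by largest part):
23
19+4
18+5
17+6
16+7
15+8
15+4+4
14+9
14+5+4
13+10
13+6+4
13+5+5
…and 27 more, for 39 total.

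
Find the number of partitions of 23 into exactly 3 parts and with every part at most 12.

19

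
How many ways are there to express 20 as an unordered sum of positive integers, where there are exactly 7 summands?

Enumerating by decreasing first part gives 82 partitions in all.

82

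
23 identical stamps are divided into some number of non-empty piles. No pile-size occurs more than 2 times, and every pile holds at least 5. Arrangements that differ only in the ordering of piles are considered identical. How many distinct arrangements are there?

Enumerating:
23
18, 5
17, 6
16, 7
15, 8
14, 9
13, 10
13, 5, 5
12, 11
12, 6, 5
11, 7, 5
11, 6, 6
10, 8, 5
10, 7, 6
9, 9, 5
9, 8, 6
9, 7, 7
8, 8, 7
7, 6, 5, 5
Counting gives 19.

19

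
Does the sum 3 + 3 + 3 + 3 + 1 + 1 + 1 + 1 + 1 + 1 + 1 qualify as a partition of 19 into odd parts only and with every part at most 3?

The parts sum to 19, and the condition 'every summand is odd' holds; the condition 'no summand exceeds 3' holds.

Yes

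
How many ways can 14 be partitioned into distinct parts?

Listing the qualifying partitions of 14:
14
13+1
12+2
11+3
11+2+1
10+4
10+3+1
9+5
9+4+1
9+3+2
8+6
8+5+1
8+4+2
8+3+2+1
7+6+1
7+5+2
7+4+3
7+4+2+1
6+5+3
6+5+2+1
6+4+3+1
5+4+3+2
Counting gives 22.

22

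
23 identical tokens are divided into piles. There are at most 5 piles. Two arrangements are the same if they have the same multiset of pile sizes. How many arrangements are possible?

291

There are 291 such partitions.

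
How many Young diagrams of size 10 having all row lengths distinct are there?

10

Listing the qualifying partitions of 10:
10
9 + 1
8 + 2
7 + 3
7 + 2 + 1
6 + 4
6 + 3 + 1
5 + 4 + 1
5 + 3 + 2
4 + 3 + 2 + 1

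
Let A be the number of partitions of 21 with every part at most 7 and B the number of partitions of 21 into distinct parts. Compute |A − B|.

Partitions of 21 with every part at most 7: 436.
Partitions of 21 into distinct parts: 76.
|436 − 76| = 360.

360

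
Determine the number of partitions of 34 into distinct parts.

Systematic enumeration (by largest part, then next-largest, …) yields 512.

512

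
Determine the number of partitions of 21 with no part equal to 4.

495

Direct enumeration gives 495 partitions.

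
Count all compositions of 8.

128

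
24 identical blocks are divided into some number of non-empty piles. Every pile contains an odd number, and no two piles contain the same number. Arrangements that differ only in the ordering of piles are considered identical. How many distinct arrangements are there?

The partitions of 24 that satisfy the conditions:
1, 23
3, 21
5, 19
7, 17
9, 15
1, 3, 5, 15
11, 13
1, 3, 7, 13
1, 3, 9, 11
1, 5, 7, 11
3, 5, 7, 9

11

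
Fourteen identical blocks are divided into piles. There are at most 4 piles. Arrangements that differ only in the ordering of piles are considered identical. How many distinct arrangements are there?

47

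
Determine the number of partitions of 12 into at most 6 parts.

58

There are too many to list fully; the first 12 (by largest part) are:
12
11 + 1
10 + 2
10 + 1 + 1
9 + 3
9 + 2 + 1
9 + 1 + 1 + 1
8 + 4
8 + 3 + 1
8 + 2 + 2
8 + 2 + 1 + 1
8 + 1 + 1 + 1 + 1
…and 46 more, for 58 total.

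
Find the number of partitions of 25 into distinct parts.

142

There are 142 such partitions.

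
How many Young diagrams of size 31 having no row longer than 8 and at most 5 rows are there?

They are:
8,8,8,7
8,8,8,6,1
8,8,8,5,2
8,8,8,4,3
8,8,7,7,1
8,8,7,6,2
8,8,7,5,3
8,8,7,4,4
8,8,6,6,3
8,8,6,5,4
8,8,5,5,5
8,7,7,7,2
8,7,7,6,3
8,7,7,5,4
8,7,6,6,4
8,7,6,5,5
8,6,6,6,5
7,7,7,7,3
7,7,7,6,4
7,7,7,5,5
7,7,6,6,5
7,6,6,6,6

22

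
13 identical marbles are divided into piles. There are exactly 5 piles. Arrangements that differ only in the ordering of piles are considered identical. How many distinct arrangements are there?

Listing the qualifying partitions of 13:
1 + 1 + 1 + 1 + 9
1 + 1 + 1 + 2 + 8
1 + 1 + 1 + 3 + 7
1 + 1 + 2 + 2 + 7
1 + 1 + 1 + 4 + 6
1 + 1 + 2 + 3 + 6
1 + 2 + 2 + 2 + 6
1 + 1 + 1 + 5 + 5
1 + 1 + 2 + 4 + 5
1 + 1 + 3 + 3 + 5
1 + 2 + 2 + 3 + 5
2 + 2 + 2 + 2 + 5
1 + 1 + 3 + 4 + 4
1 + 2 + 2 + 4 + 4
1 + 2 + 3 + 3 + 4
2 + 2 + 2 + 3 + 4
1 + 3 + 3 + 3 + 3
2 + 2 + 3 + 3 + 3

18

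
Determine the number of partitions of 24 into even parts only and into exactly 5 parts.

13

Listing the qualifying partitions of 24:
2+2+2+2+16
2+2+2+4+14
2+2+2+6+12
2+2+4+4+12
2+2+2+8+10
2+2+4+6+10
2+4+4+4+10
2+2+4+8+8
2+2+6+6+8
2+4+4+6+8
4+4+4+4+8
2+4+6+6+6
4+4+4+6+6
That's 13 in total.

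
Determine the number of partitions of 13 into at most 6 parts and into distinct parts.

Listing the qualifying partitions of 13:
13
12 + 1
11 + 2
10 + 3
10 + 2 + 1
9 + 4
9 + 3 + 1
8 + 5
8 + 4 + 1
8 + 3 + 2
7 + 6
7 + 5 + 1
7 + 4 + 2
7 + 3 + 2 + 1
6 + 5 + 2
6 + 4 + 3
6 + 4 + 2 + 1
5 + 4 + 3 + 1
Counting gives 18.

18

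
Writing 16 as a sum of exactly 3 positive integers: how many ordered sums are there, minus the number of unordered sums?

Ordered (compositions into 3 parts): C(15,2) = 105.
Unordered (partitions into 3 parts): 21.
Difference: 105 − 21 = 84.

84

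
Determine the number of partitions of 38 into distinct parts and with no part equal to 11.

Direct enumeration gives 701 partitions.

701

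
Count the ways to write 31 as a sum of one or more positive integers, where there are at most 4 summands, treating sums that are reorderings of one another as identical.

A full systematic count gives 321.

321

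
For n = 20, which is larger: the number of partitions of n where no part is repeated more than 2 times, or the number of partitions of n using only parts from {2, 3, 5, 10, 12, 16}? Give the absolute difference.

Partitions of 20 where no part is repeated more than 2 times: 202.
Partitions of 20 using only parts from {2, 3, 5, 10, 12, 16}: 20.
|202 − 20| = 182.

182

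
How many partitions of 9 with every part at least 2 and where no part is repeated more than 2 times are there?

6

They are:
9
7+2
6+3
5+4
5+2+2
4+3+2
Counting gives 6.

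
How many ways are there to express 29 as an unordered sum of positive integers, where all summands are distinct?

Direct enumeration gives 256 partitions.

256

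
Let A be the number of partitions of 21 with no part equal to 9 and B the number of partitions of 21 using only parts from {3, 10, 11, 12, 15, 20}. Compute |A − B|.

Partitions of 21 with no part equal to 9: 715.
Partitions of 21 using only parts from {3, 10, 11, 12, 15, 20}: 4.
|715 − 4| = 711.

711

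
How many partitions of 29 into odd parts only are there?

256

Direct enumeration gives 256 partitions.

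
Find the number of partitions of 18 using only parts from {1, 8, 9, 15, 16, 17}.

9

Listing the qualifying partitions of 18:
17, 1
16, 1, 1
15, 1, 1, 1
9, 9
9, 8, 1
9, 1, 1, 1, 1, 1, 1, 1, 1, 1
8, 8, 1, 1
8, 1, 1, 1, 1, 1, 1, 1, 1, 1, 1
1, 1, 1, 1, 1, 1, 1, 1, 1, 1, 1, 1, 1, 1, 1, 1, 1, 1
That's 9 in total.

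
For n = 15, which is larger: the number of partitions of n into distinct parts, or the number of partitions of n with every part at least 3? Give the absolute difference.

Partitions of 15 into distinct parts: 27.
Partitions of 15 with every part at least 3: 17.
|27 − 17| = 10.

10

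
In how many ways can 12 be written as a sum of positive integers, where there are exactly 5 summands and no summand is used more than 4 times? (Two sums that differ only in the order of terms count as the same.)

Listing the qualifying partitions of 12:
8 + 1 + 1 + 1 + 1
7 + 2 + 1 + 1 + 1
6 + 3 + 1 + 1 + 1
6 + 2 + 2 + 1 + 1
5 + 4 + 1 + 1 + 1
5 + 3 + 2 + 1 + 1
5 + 2 + 2 + 2 + 1
4 + 4 + 2 + 1 + 1
4 + 3 + 3 + 1 + 1
4 + 3 + 2 + 2 + 1
4 + 2 + 2 + 2 + 2
3 + 3 + 3 + 2 + 1
3 + 3 + 2 + 2 + 2

13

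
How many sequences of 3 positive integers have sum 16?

105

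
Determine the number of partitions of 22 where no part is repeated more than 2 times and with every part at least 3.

55

There are too many to list fully; the first 12 (by largest part) are:
22
19 + 3
18 + 4
17 + 5
16 + 6
16 + 3 + 3
15 + 7
15 + 4 + 3
14 + 8
14 + 5 + 3
14 + 4 + 4
13 + 9
…and 43 more, for 55 total.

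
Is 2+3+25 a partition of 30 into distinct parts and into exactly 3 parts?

Yes

The parts sum to 30, and the condition 'all summands are distinct' holds; the condition 'there are exactly 3 summands' holds.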